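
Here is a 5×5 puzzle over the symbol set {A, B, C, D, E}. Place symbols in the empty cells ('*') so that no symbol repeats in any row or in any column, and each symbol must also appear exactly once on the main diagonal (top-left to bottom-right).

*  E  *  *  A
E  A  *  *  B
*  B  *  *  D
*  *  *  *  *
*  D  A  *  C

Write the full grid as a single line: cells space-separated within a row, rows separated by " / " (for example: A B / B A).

(r3,c3) = E
(r4,c2) = C
(r4,c5) = E
(r5,c1) = B
(r5,c4) = E
(r1,c1) = D
(r4,c1) = A
(r4,c4) = B
(r1,c4) = C
(r2,c4) = D
(r3,c1) = C
(r3,c4) = A
(r4,c3) = D
(r1,c3) = B
(r2,c3) = C

D E B C A / E A C D B / C B E A D / A C D B E / B D A E C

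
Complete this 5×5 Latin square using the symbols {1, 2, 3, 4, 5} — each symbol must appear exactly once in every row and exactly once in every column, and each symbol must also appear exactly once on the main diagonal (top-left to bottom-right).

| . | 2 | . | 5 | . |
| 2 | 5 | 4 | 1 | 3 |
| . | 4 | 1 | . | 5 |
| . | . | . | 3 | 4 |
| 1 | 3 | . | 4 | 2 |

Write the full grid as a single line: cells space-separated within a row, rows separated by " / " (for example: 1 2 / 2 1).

4 2 3 5 1 / 2 5 4 1 3 / 3 4 1 2 5 / 5 1 2 3 4 / 1 3 5 4 2

At row 1, column 1: row 1 has {2,5}; column 1 has {1,2}; the diagonal has {1,2,3,5}; that leaves 4.
At row 1, column 3: row 1 has {2,4,5}; column 3 has {1,4}; that leaves 3.
At row 1, column 5: row 1 has {2,3,4,5}; column 5 has {2,3,4,5}; that leaves 1.
At row 3, column 1: row 3 has {1,4,5}; column 1 has {1,2,4}; that leaves 3.
At row 3, column 4: row 3 has {1,3,4,5}; column 4 has {1,3,4,5}; that leaves 2.
At row 4, column 1: row 4 has {3,4}; column 1 has {1,2,3,4}; that leaves 5.
At row 4, column 2: row 4 has {3,4,5}; column 2 has {2,3,4,5}; that leaves 1.
At row 4, column 3: row 4 has {1,3,4,5}; column 3 has {1,3,4}; that leaves 2.
At row 5, column 3: row 5 has {1,2,3,4}; column 3 has {1,2,3,4}; that leaves 5.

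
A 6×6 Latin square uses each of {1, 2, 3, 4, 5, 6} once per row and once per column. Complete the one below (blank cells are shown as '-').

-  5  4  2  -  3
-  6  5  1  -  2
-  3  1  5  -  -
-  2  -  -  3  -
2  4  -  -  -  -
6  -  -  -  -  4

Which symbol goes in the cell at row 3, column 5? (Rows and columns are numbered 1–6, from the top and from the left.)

row 1 has {2,3,4,5}; column 1 has {2,6} — only 1 is left for (r1,c1).
row 1 has {1,2,3,4,5}; column 5 has {3} — only 6 is left for (r1,c5).
row 2 has {1,2,5,6}; column 5 has {3,6} — only 4 is left for (r2,c5).
row 3 has {1,3,5}; column 1 has {1,2,6} — only 4 is left for (r3,c1).
row 3 has {1,3,4,5}; column 5 has {3,4,6} — only 2 is left for (r3,c5).

2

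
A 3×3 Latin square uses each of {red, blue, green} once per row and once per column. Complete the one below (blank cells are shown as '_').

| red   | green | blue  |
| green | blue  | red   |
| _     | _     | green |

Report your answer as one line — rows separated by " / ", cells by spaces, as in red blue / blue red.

red green blue / green blue red / blue red green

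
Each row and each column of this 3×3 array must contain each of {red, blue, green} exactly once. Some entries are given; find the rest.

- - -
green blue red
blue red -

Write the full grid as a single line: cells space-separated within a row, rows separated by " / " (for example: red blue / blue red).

red green blue / green blue red / blue red green

At row 1, column 1: row 1 is empty so far; column 1 has {blue,green}; that leaves red.
At row 1, column 2: row 1 has {red}; column 2 has {red,blue}; that leaves green.
At row 1, column 3: row 1 has {red,green}; column 3 has {red}; that leaves blue.
At row 3, column 3: row 3 has {red,blue}; column 3 has {red,blue}; that leaves green.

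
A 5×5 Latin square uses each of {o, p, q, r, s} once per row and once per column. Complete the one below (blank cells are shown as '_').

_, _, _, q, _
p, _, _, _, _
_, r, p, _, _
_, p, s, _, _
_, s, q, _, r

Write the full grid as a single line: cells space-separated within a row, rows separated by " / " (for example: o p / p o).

s o r q p / p q o r s / q r p s o / r p s o q / o s q p r

At row 1, column 2: row 1 has {q}; column 2 has {p,r,s}; that leaves o.
At row 1, column 3: row 1 has {o,q}; column 3 has {p,q,s}; that leaves r.
At row 2, column 2: row 2 has {p}; column 2 has {o,p,r,s}; that leaves q.
At row 2, column 3: row 2 has {p,q}; column 3 has {p,q,r,s}; that leaves o.
At row 2, column 5: row 2 has {o,p,q}; column 5 has {r}; that leaves s.
At row 5, column 1: row 5 has {q,r,s}; column 1 has {p}; that leaves o.
At row 5, column 4: row 5 has {o,q,r,s}; column 4 has {q}; that leaves p.
At row 1, column 1: row 1 has {o,q,r}; column 1 has {o,p}; that leaves s.
At row 1, column 5: row 1 has {o,q,r,s}; column 5 has {r,s}; that leaves p.
At row 2, column 4: row 2 has {o,p,q,s}; column 4 has {p,q}; that leaves r.
At row 3, column 1: row 3 has {p,r}; column 1 has {o,p,s}; that leaves q.
At row 3, column 5: row 3 has {p,q,r}; column 5 has {p,r,s}; that leaves o.
At row 4, column 1: row 4 has {p,s}; column 1 has {o,p,q,s}; that leaves r.
At row 4, column 4: row 4 has {p,r,s}; column 4 has {p,q,r}; that leaves o.
At row 4, column 5: row 4 has {o,p,r,s}; column 5 has {o,p,r,s}; that leaves q.
At row 3, column 4: row 3 has {o,p,q,r}; column 4 has {o,p,q,r}; that leaves s.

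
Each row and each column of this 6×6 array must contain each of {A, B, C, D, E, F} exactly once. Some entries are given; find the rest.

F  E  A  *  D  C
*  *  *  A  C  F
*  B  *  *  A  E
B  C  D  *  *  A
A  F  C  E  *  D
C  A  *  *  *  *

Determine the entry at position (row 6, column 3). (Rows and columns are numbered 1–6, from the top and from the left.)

(r1,c4): row 1 has {A,C,D,E,F}; column 4 has {A,E}, so it must be B.
(r2,c2): row 2 has {A,C,F}; column 2 has {A,B,C,E,F}, so it must be D.
(r3,c1): row 3 has {A,B,E}; column 1 has {A,B,C,F}, so it must be D.
(r3,c3): row 3 has {A,B,D,E}; column 3 has {A,C,D}, so it must be F.
(r3,c4): row 3 has {A,B,D,E,F}; column 4 has {A,B,E}, so it must be C.
(r4,c4): row 4 has {A,B,C,D}; column 4 has {A,B,C,E}, so it must be F.
(r4,c5): row 4 has {A,B,C,D,F}; column 5 has {A,C,D}, so it must be E.
(r5,c5): row 5 has {A,C,D,E,F}; column 5 has {A,C,D,E}, so it must be B.
(r6,c4): row 6 has {A,C}; column 4 has {A,B,C,E,F}, so it must be D.
(r6,c5): row 6 has {A,C,D}; column 5 has {A,B,C,D,E}, so it must be F.
(r6,c6): row 6 has {A,C,D,F}; column 6 has {A,C,D,E,F}, so it must be B.
(r2,c1): row 2 has {A,C,D,F}; column 1 has {A,B,C,D,F}, so it must be E.
(r2,c3): row 2 has {A,C,D,E,F}; column 3 has {A,C,D,F}, so it must be B.
(r6,c3): row 6 has {A,B,C,D,F}; column 3 has {A,B,C,D,F}, so it must be E.

E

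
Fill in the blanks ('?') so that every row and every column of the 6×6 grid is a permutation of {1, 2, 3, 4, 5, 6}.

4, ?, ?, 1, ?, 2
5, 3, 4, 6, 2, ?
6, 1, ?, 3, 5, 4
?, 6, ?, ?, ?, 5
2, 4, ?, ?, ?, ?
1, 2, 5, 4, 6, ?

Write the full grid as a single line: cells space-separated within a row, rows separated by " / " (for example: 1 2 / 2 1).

(r1,c2) = 5
(r1,c5) = 3
(r2,c6) = 1
(r3,c3) = 2
(r4,c1) = 3
(r4,c3) = 1
(r4,c4) = 2
(r4,c5) = 4
(r5,c4) = 5
(r5,c5) = 1
(r6,c6) = 3
(r1,c3) = 6
(r5,c3) = 3
(r5,c6) = 6

4 5 6 1 3 2 / 5 3 4 6 2 1 / 6 1 2 3 5 4 / 3 6 1 2 4 5 / 2 4 3 5 1 6 / 1 2 5 4 6 3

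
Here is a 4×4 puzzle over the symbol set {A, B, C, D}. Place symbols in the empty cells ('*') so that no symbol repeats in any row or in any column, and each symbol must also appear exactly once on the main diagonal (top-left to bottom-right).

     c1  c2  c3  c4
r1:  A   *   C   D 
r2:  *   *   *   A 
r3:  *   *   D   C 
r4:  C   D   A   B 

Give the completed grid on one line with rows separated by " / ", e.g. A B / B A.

(r1,c2) = B
(r2,c2) = C
(r2,c3) = B
(r3,c1) = B
(r3,c2) = A
(r2,c1) = D

A B C D / D C B A / B A D C / C D A B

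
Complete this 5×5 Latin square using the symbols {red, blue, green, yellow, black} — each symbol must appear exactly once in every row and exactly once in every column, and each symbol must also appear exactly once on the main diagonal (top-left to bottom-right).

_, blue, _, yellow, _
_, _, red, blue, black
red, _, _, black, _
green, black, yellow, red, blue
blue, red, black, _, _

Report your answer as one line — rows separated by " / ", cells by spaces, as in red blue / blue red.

(r1,c1) = black
(r1,c3) = green
(r1,c5) = red
(r2,c1) = yellow
(r2,c2) = green
(r3,c2) = yellow
(r3,c3) = blue
(r3,c5) = green
(r5,c4) = green
(r5,c5) = yellow

black blue green yellow red / yellow green red blue black / red yellow blue black green / green black yellow red blue / blue red black green yellow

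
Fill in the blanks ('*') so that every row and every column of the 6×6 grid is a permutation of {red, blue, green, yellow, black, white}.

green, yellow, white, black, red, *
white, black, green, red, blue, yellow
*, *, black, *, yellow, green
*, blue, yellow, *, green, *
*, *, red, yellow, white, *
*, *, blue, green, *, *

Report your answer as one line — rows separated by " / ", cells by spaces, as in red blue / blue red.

green yellow white black red blue / white black green red blue yellow / red white black blue yellow green / black blue yellow white green red / blue green red yellow white black / yellow red blue green black white

row 1 has {red,green,yellow,black,white}; column 6 has {green,yellow} — only blue is left for (r1,c6).
row 4 has {blue,green,yellow}; column 4 has {red,green,yellow,black} — only white is left for (r4,c4).
row 5 has {red,yellow,white}; column 2 has {blue,yellow,black} — only green is left for (r5,c2).
row 5 has {red,green,yellow,white}; column 6 has {blue,green,yellow} — only black is left for (r5,c6).
row 6 has {blue,green}; column 5 has {red,blue,green,yellow,white} — only black is left for (r6,c5).
row 3 has {green,yellow,black}; column 4 has {red,green,yellow,black,white} — only blue is left for (r3,c4).
row 4 has {blue,green,yellow,white}; column 6 has {blue,green,yellow,black} — only red is left for (r4,c6).
row 5 has {red,green,yellow,black,white}; column 1 has {green,white} — only blue is left for (r5,c1).
row 6 has {blue,green,black}; column 6 has {red,blue,green,yellow,black} — only white is left for (r6,c6).
row 3 has {blue,green,yellow,black}; column 1 has {blue,green,white} — only red is left for (r3,c1).
row 3 has {red,blue,green,yellow,black}; column 2 has {blue,green,yellow,black} — only white is left for (r3,c2).
row 4 has {red,blue,green,yellow,white}; column 1 has {red,blue,green,white} — only black is left for (r4,c1).
row 6 has {blue,green,black,white}; column 1 has {red,blue,green,black,white} — only yellow is left for (r6,c1).
row 6 has {blue,green,yellow,black,white}; column 2 has {blue,green,yellow,black,white} — only red is left for (r6,c2).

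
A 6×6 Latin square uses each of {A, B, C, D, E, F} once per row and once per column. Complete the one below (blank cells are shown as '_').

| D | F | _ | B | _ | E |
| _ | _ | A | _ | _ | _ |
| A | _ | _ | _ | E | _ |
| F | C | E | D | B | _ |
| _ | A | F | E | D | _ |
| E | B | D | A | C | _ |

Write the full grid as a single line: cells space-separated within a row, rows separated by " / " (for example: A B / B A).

At row 1, column 3: row 1 has {B,D,E,F}; column 3 has {A,D,E,F}; that leaves C.
At row 1, column 5: row 1 has {B,C,D,E,F}; column 5 has {B,C,D,E}; that leaves A.
At row 2, column 5: row 2 has {A}; column 5 has {A,B,C,D,E}; that leaves F.
At row 3, column 2: row 3 has {A,E}; column 2 has {A,B,C,F}; that leaves D.
At row 3, column 3: row 3 has {A,D,E}; column 3 has {A,C,D,E,F}; that leaves B.
At row 4, column 6: row 4 has {B,C,D,E,F}; column 6 has {E}; that leaves A.
At row 6, column 6: row 6 has {A,B,C,D,E}; column 6 has {A,E}; that leaves F.
At row 2, column 2: row 2 has {A,F}; column 2 has {A,B,C,D,F}; that leaves E.
At row 2, column 4: row 2 has {A,E,F}; column 4 has {A,B,D,E}; that leaves C.
At row 3, column 4: row 3 has {A,B,D,E}; column 4 has {A,B,C,D,E}; that leaves F.
At row 3, column 6: row 3 has {A,B,D,E,F}; column 6 has {A,E,F}; that leaves C.
At row 5, column 6: row 5 has {A,D,E,F}; column 6 has {A,C,E,F}; that leaves B.
At row 2, column 1: row 2 has {A,C,E,F}; column 1 has {A,D,E,F}; that leaves B.
At row 2, column 6: row 2 has {A,B,C,E,F}; column 6 has {A,B,C,E,F}; that leaves D.
At row 5, column 1: row 5 has {A,B,D,E,F}; column 1 has {A,B,D,E,F}; that leaves C.

D F C B A E / B E A C F D / A D B F E C / F C E D B A / C A F E D B / E B D A C F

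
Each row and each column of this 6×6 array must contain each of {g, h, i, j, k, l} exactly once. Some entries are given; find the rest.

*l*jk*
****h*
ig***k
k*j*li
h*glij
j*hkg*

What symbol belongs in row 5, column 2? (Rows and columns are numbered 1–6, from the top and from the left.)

k

(r1,c1) = g
(r1,c3) = i
(r1,c6) = h
(r2,c1) = l
(r2,c3) = k
(r2,c6) = g
(r3,c3) = l
(r3,c4) = h
(r3,c5) = j
(r4,c2) = h
(r4,c4) = g
(r5,c2) = k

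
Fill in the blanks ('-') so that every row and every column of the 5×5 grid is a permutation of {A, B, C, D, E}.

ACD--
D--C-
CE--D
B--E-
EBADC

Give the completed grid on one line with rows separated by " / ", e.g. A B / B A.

row 1 has {A,C,D}; column 4 has {C,D,E} — only B is left for (r1,c4).
row 1 has {A,B,C,D}; column 5 has {C,D} — only E is left for (r1,c5).
row 2 has {C,D}; column 2 has {B,C,E} — only A is left for (r2,c2).
row 2 has {A,C,D}; column 5 has {C,D,E} — only B is left for (r2,c5).
row 3 has {C,D,E}; column 3 has {A,D} — only B is left for (r3,c3).
row 3 has {B,C,D,E}; column 4 has {B,C,D,E} — only A is left for (r3,c4).
row 4 has {B,E}; column 2 has {A,B,C,E} — only D is left for (r4,c2).
row 4 has {B,D,E}; column 3 has {A,B,D} — only C is left for (r4,c3).
row 4 has {B,C,D,E}; column 5 has {B,C,D,E} — only A is left for (r4,c5).
row 2 has {A,B,C,D}; column 3 has {A,B,C,D} — only E is left for (r2,c3).

A C D B E / D A E C B / C E B A D / B D C E A / E B A D C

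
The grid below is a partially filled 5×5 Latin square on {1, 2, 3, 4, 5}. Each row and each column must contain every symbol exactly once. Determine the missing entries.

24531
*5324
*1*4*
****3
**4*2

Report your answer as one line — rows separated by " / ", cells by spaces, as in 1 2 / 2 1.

(r2,c1) = 1
(r3,c3) = 2
(r3,c5) = 5
(r4,c2) = 2
(r4,c3) = 1
(r4,c4) = 5
(r5,c2) = 3
(r5,c4) = 1
(r3,c1) = 3
(r4,c1) = 4
(r5,c1) = 5

2 4 5 3 1 / 1 5 3 2 4 / 3 1 2 4 5 / 4 2 1 5 3 / 5 3 4 1 2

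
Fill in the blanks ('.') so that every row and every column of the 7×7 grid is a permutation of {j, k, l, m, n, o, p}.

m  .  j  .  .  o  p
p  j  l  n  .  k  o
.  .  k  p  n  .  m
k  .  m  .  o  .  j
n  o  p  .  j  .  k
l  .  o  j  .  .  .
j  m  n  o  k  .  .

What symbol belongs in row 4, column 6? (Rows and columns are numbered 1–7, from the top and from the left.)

n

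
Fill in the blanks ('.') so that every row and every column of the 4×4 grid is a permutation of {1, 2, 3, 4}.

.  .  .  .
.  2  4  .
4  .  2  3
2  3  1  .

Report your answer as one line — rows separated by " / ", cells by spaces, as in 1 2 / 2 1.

(r1,c3): row 1 is empty so far; column 3 has {1,2,4}, so it must be 3.
(r2,c4): row 2 has {2,4}; column 4 has {3}, so it must be 1.
(r3,c2): row 3 has {2,3,4}; column 2 has {2,3}, so it must be 1.
(r4,c4): row 4 has {1,2,3}; column 4 has {1,3}, so it must be 4.
(r1,c1): row 1 has {3}; column 1 has {2,4}, so it must be 1.
(r1,c2): row 1 has {1,3}; column 2 has {1,2,3}, so it must be 4.
(r1,c4): row 1 has {1,3,4}; column 4 has {1,3,4}, so it must be 2.
(r2,c1): row 2 has {1,2,4}; column 1 has {1,2,4}, so it must be 3.

1 4 3 2 / 3 2 4 1 / 4 1 2 3 / 2 3 1 4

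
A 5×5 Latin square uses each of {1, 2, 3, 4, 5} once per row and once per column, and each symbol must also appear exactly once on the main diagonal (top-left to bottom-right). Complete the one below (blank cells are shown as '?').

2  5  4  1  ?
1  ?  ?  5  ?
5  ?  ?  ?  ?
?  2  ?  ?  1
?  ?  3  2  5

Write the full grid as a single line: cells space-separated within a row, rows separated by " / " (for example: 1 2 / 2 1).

At row 1, column 5: row 1 has {1,2,4,5}; column 5 has {1,5}; that leaves 3.
At row 2, column 3: row 2 has {1,5}; column 3 has {3,4}; that leaves 2.
At row 2, column 5: row 2 has {1,2,5}; column 5 has {1,3,5}; that leaves 4.
At row 3, column 3: row 3 has {5}; column 3 has {2,3,4}; the diagonal has {2,5}; that leaves 1.
At row 3, column 5: row 3 has {1,5}; column 5 has {1,3,4,5}; that leaves 2.
At row 4, column 3: row 4 has {1,2}; column 3 has {1,2,3,4}; that leaves 5.
At row 5, column 1: row 5 has {2,3,5}; column 1 has {1,2,5}; that leaves 4.
At row 5, column 2: row 5 has {2,3,4,5}; column 2 has {2,5}; that leaves 1.
At row 2, column 2: row 2 has {1,2,4,5}; column 2 has {1,2,5}; the diagonal has {1,2,5}; that leaves 3.
At row 3, column 2: row 3 has {1,2,5}; column 2 has {1,2,3,5}; that leaves 4.
At row 3, column 4: row 3 has {1,2,4,5}; column 4 has {1,2,5}; that leaves 3.
At row 4, column 1: row 4 has {1,2,5}; column 1 has {1,2,4,5}; that leaves 3.
At row 4, column 4: row 4 has {1,2,3,5}; column 4 has {1,2,3,5}; the diagonal has {1,2,3,5}; that leaves 4.

2 5 4 1 3 / 1 3 2 5 4 / 5 4 1 3 2 / 3 2 5 4 1 / 4 1 3 2 5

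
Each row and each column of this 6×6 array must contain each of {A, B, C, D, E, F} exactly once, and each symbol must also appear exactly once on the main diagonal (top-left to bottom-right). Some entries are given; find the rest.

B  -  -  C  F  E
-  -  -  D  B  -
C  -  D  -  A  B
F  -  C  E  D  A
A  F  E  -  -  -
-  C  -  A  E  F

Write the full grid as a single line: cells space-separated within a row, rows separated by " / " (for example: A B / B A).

(r1,c3) = A
(r2,c1) = E
(r2,c2) = A
(r2,c3) = F
(r2,c6) = C
(r3,c2) = E
(r3,c4) = F
(r4,c2) = B
(r5,c4) = B
(r5,c5) = C
(r5,c6) = D
(r6,c1) = D
(r6,c3) = B
(r1,c2) = D

B D A C F E / E A F D B C / C E D F A B / F B C E D A / A F E B C D / D C B A E F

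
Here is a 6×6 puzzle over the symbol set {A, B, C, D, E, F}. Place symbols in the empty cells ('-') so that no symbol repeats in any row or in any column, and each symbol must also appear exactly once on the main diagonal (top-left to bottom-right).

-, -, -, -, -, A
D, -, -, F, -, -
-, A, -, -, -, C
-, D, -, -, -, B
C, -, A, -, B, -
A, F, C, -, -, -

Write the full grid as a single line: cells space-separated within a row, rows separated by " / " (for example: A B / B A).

row 2 has {D,F}; column 6 has {A,B,C} — only E is left for (r2,c6).
row 5 has {A,B,C}; column 2 has {A,D,F} — only E is left for (r5,c2).
row 5 has {A,B,C,E}; column 4 has {F} — only D is left for (r5,c4).
row 5 has {A,B,C,D,E}; column 6 has {A,B,C,E} — only F is left for (r5,c6).
row 6 has {A,C,F}; column 6 has {A,B,C,E,F}; the diagonal has {B} — only D is left for (r6,c6).
row 2 has {D,E,F}; column 2 has {A,D,E,F}; the diagonal has {B,D} — only C is left for (r2,c2).
row 2 has {C,D,E,F}; column 3 has {A,C} — only B is left for (r2,c3).
row 2 has {B,C,D,E,F}; column 5 has {B} — only A is left for (r2,c5).
row 6 has {A,C,D,F}; column 5 has {A,B} — only E is left for (r6,c5).
row 1 has {A}; column 2 has {A,C,D,E,F} — only B is left for (r1,c2).
row 6 has {A,C,D,E,F}; column 4 has {D,F} — only B is left for (r6,c4).
row 3 has {A,C}; column 4 has {B,D,F} — only E is left for (r3,c4).
row 4 has {B,D}; column 4 has {B,D,E,F}; the diagonal has {B,C,D} — only A is left for (r4,c4).
row 1 has {A,B}; column 4 has {A,B,D,E,F} — only C is left for (r1,c4).
row 3 has {A,C,E}; column 3 has {A,B,C}; the diagonal has {A,B,C,D} — only F is left for (r3,c3).
row 3 has {A,C,E,F}; column 5 has {A,B,E} — only D is left for (r3,c5).
row 4 has {A,B,D}; column 3 has {A,B,C,F} — only E is left for (r4,c3).
row 1 has {A,B,C}; column 1 has {A,C,D}; the diagonal has {A,B,C,D,F} — only E is left for (r1,c1).
row 1 has {A,B,C,E}; column 3 has {A,B,C,E,F} — only D is left for (r1,c3).
row 1 has {A,B,C,D,E}; column 5 has {A,B,D,E} — only F is left for (r1,c5).
row 3 has {A,C,D,E,F}; column 1 has {A,C,D,E} — only B is left for (r3,c1).
row 4 has {A,B,D,E}; column 1 has {A,B,C,D,E} — only F is left for (r4,c1).
row 4 has {A,B,D,E,F}; column 5 has {A,B,D,E,F} — only C is left for (r4,c5).

E B D C F A / D C B F A E / B A F E D C / F D E A C B / C E A D B F / A F C B E D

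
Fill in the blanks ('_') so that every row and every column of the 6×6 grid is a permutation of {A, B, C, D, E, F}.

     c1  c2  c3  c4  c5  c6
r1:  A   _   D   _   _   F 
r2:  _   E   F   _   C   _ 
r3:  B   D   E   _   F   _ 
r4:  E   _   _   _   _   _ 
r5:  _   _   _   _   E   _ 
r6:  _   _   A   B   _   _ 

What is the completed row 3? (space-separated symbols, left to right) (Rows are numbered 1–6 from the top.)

B D E C F A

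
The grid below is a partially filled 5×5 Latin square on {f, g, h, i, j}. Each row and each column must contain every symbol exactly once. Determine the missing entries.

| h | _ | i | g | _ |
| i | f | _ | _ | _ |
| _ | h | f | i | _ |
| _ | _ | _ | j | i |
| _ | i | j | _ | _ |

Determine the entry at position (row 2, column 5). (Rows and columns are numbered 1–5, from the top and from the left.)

At row 1, column 2: row 1 has {g,h,i}; column 2 has {f,h,i}; that leaves j.
At row 1, column 5: row 1 has {g,h,i,j}; column 5 has {i}; that leaves f.
At row 2, column 4: row 2 has {f,i}; column 4 has {g,i,j}; that leaves h.
At row 4, column 2: row 4 has {i,j}; column 2 has {f,h,i,j}; that leaves g.
At row 4, column 3: row 4 has {g,i,j}; column 3 has {f,i,j}; that leaves h.
At row 5, column 4: row 5 has {i,j}; column 4 has {g,h,i,j}; that leaves f.
At row 2, column 3: row 2 has {f,h,i}; column 3 has {f,h,i,j}; that leaves g.
At row 2, column 5: row 2 has {f,g,h,i}; column 5 has {f,i}; that leaves j.

j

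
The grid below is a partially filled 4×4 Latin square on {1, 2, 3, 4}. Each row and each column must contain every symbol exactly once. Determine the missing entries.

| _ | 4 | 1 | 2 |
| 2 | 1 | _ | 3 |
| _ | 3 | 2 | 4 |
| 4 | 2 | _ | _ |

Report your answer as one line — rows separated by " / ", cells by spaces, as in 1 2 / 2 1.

3 4 1 2 / 2 1 4 3 / 1 3 2 4 / 4 2 3 1

At row 1, column 1: row 1 has {1,2,4}; column 1 has {2,4}; that leaves 3.
At row 2, column 3: row 2 has {1,2,3}; column 3 has {1,2}; that leaves 4.
At row 3, column 1: row 3 has {2,3,4}; column 1 has {2,3,4}; that leaves 1.
At row 4, column 3: row 4 has {2,4}; column 3 has {1,2,4}; that leaves 3.
At row 4, column 4: row 4 has {2,3,4}; column 4 has {2,3,4}; that leaves 1.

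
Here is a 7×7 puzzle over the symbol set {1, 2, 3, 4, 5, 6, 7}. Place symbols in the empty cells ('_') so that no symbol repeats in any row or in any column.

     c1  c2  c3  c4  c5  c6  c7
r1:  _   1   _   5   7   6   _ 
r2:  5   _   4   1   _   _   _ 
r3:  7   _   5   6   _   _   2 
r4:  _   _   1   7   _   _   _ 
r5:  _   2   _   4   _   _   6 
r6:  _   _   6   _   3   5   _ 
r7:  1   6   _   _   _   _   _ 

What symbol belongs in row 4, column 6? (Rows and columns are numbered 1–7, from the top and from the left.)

4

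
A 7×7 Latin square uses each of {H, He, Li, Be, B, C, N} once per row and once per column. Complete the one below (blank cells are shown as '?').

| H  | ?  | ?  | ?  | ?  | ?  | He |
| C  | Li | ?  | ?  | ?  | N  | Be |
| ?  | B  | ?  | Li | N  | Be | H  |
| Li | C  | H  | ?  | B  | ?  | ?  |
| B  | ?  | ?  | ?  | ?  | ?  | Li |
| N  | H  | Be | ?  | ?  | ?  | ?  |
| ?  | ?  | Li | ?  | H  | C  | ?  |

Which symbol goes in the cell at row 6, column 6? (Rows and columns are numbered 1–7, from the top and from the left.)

B

At row 2, column 5: row 2 has {Li,Be,C,N}; column 5 has {H,B,N}; that leaves He.
At row 3, column 1: row 3 has {H,Li,Be,B,N}; column 1 has {H,Li,B,C,N}; that leaves He.
At row 3, column 3: row 3 has {H,He,Li,Be,B,N}; column 3 has {H,Li,Be}; that leaves C.
At row 4, column 6: row 4 has {H,Li,B,C}; column 6 has {Be,C,N}; that leaves He.
At row 4, column 7: row 4 has {H,He,Li,B,C}; column 7 has {H,He,Li,Be}; that leaves N.
At row 5, column 6: row 5 has {Li,B}; column 6 has {He,Be,C,N}; that leaves H.
At row 7, column 1: row 7 has {H,Li,C}; column 1 has {H,He,Li,B,C,N}; that leaves Be.
At row 7, column 7: row 7 has {H,Li,Be,C}; column 7 has {H,He,Li,Be,N}; that leaves B.
At row 2, column 3: row 2 has {He,Li,Be,C,N}; column 3 has {H,Li,Be,C}; that leaves B.
At row 2, column 4: row 2 has {He,Li,Be,B,C,N}; column 4 has {Li}; that leaves H.
At row 4, column 4: row 4 has {H,He,Li,B,C,N}; column 4 has {H,Li}; that leaves Be.
At row 6, column 7: row 6 has {H,Be,N}; column 7 has {H,He,Li,Be,B,N}; that leaves C.
At row 1, column 3: row 1 has {H,He}; column 3 has {H,Li,Be,B,C}; that leaves N.
At row 5, column 3: row 5 has {H,Li,B}; column 3 has {H,Li,Be,B,C,N}; that leaves He.
At row 6, column 5: row 6 has {H,Be,C,N}; column 5 has {H,He,B,N}; that leaves Li.
At row 6, column 6: row 6 has {H,Li,Be,C,N}; column 6 has {H,He,Be,C,N}; that leaves B.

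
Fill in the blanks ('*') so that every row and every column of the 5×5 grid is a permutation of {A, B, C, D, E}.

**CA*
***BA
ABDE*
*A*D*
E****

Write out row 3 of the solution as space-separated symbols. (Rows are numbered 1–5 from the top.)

A B D E C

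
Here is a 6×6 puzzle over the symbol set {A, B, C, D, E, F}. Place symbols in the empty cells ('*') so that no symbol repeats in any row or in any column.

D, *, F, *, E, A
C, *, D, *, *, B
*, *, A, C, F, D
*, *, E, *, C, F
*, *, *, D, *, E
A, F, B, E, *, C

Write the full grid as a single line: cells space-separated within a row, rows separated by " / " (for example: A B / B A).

Cell (r1,c4): row 1 has {A,D,E,F}; column 4 has {C,D,E} → B.
Cell (r2,c5): row 2 has {B,C,D}; column 5 has {C,E,F} → A.
Cell (r4,c1): row 4 has {C,E,F}; column 1 has {A,C,D} → B.
Cell (r4,c4): row 4 has {B,C,E,F}; column 4 has {B,C,D,E} → A.
Cell (r5,c1): row 5 has {D,E}; column 1 has {A,B,C,D} → F.
Cell (r5,c3): row 5 has {D,E,F}; column 3 has {A,B,D,E,F} → C.
Cell (r5,c5): row 5 has {C,D,E,F}; column 5 has {A,C,E,F} → B.
Cell (r6,c5): row 6 has {A,B,C,E,F}; column 5 has {A,B,C,E,F} → D.
Cell (r1,c2): row 1 has {A,B,D,E,F}; column 2 has {F} → C.
Cell (r2,c2): row 2 has {A,B,C,D}; column 2 has {C,F} → E.
Cell (r2,c4): row 2 has {A,B,C,D,E}; column 4 has {A,B,C,D,E} → F.
Cell (r3,c1): row 3 has {A,C,D,F}; column 1 has {A,B,C,D,F} → E.
Cell (r3,c2): row 3 has {A,C,D,E,F}; column 2 has {C,E,F} → B.
Cell (r4,c2): row 4 has {A,B,C,E,F}; column 2 has {B,C,E,F} → D.
Cell (r5,c2): row 5 has {B,C,D,E,F}; column 2 has {B,C,D,E,F} → A.

D C F B E A / C E D F A B / E B A C F D / B D E A C F / F A C D B E / A F B E D C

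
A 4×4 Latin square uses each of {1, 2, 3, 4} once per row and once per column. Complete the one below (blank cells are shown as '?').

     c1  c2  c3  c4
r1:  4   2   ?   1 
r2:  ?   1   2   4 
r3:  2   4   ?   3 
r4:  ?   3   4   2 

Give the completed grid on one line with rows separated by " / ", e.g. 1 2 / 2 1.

(r1,c3) = 3
(r2,c1) = 3
(r3,c3) = 1
(r4,c1) = 1

4 2 3 1 / 3 1 2 4 / 2 4 1 3 / 1 3 4 2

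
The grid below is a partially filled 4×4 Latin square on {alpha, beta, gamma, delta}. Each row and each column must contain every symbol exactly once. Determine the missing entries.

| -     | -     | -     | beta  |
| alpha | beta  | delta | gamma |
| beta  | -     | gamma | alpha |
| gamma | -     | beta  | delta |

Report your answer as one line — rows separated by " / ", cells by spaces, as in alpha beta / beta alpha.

delta gamma alpha beta / alpha beta delta gamma / beta delta gamma alpha / gamma alpha beta delta

(r1,c1) = delta
(r1,c3) = alpha
(r3,c2) = delta
(r4,c2) = alpha
(r1,c2) = gamma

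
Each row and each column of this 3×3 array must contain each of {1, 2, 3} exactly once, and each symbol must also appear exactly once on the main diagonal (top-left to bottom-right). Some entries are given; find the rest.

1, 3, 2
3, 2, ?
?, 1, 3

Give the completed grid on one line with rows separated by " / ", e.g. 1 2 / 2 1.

1 3 2 / 3 2 1 / 2 1 3

At row 2, column 3: row 2 has {2,3}; column 3 has {2,3}; that leaves 1.
At row 3, column 1: row 3 has {1,3}; column 1 has {1,3}; that leaves 2.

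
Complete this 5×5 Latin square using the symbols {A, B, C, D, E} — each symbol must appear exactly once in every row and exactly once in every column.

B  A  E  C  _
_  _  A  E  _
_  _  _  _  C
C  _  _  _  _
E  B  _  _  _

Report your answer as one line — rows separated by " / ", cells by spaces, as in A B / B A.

B A E C D / D C A E B / A E D B C / C D B A E / E B C D A

(r1,c5) = D
(r2,c1) = D
(r2,c2) = C
(r2,c5) = B
(r3,c1) = A
(r5,c5) = A
(r4,c5) = E
(r5,c4) = D
(r3,c4) = B
(r4,c2) = D
(r4,c3) = B
(r4,c4) = A
(r5,c3) = C
(r3,c2) = E
(r3,c3) = D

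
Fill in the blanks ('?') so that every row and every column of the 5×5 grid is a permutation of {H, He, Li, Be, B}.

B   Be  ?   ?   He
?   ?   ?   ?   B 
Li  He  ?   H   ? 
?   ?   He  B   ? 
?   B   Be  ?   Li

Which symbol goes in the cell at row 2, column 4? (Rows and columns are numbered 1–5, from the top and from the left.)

Be

(r1,c4) = Li
(r3,c3) = B
(r3,c5) = Be
(r4,c5) = H
(r5,c4) = He
(r1,c3) = H
(r2,c3) = Li
(r2,c4) = Be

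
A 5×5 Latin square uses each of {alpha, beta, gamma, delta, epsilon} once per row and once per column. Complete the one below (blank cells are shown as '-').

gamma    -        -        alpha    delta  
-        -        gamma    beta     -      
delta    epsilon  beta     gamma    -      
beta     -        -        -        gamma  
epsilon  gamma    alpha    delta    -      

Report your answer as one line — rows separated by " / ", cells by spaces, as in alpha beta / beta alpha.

row 1 has {alpha,gamma,delta}; column 2 has {gamma,epsilon} — only beta is left for (r1,c2).
row 1 has {alpha,beta,gamma,delta}; column 3 has {alpha,beta,gamma} — only epsilon is left for (r1,c3).
row 2 has {beta,gamma}; column 1 has {beta,gamma,delta,epsilon} — only alpha is left for (r2,c1).
row 2 has {alpha,beta,gamma}; column 2 has {beta,gamma,epsilon} — only delta is left for (r2,c2).
row 2 has {alpha,beta,gamma,delta}; column 5 has {gamma,delta} — only epsilon is left for (r2,c5).
row 3 has {beta,gamma,delta,epsilon}; column 5 has {gamma,delta,epsilon} — only alpha is left for (r3,c5).
row 4 has {beta,gamma}; column 2 has {beta,gamma,delta,epsilon} — only alpha is left for (r4,c2).
row 4 has {alpha,beta,gamma}; column 3 has {alpha,beta,gamma,epsilon} — only delta is left for (r4,c3).
row 4 has {alpha,beta,gamma,delta}; column 4 has {alpha,beta,gamma,delta} — only epsilon is left for (r4,c4).
row 5 has {alpha,gamma,delta,epsilon}; column 5 has {alpha,gamma,delta,epsilon} — only beta is left for (r5,c5).

gamma beta epsilon alpha delta / alpha delta gamma beta epsilon / delta epsilon beta gamma alpha / beta alpha delta epsilon gamma / epsilon gamma alpha delta beta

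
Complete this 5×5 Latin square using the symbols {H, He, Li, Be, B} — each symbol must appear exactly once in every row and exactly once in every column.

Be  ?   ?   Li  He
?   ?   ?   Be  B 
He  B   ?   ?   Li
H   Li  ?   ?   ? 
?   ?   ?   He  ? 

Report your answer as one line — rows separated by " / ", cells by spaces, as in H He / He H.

Be H B Li He / Li He H Be B / He B Be H Li / H Li He B Be / B Be Li He H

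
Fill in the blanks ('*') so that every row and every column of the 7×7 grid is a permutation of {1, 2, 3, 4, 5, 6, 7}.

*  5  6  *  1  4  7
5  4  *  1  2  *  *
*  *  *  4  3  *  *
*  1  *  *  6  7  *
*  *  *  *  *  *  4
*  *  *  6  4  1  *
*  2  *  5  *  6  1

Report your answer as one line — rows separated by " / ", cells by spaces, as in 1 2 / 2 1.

2 5 6 3 1 4 7 / 5 4 7 1 2 3 6 / 6 7 1 4 3 5 2 / 4 1 5 2 6 7 3 / 1 6 3 7 5 2 4 / 7 3 2 6 4 1 5 / 3 2 4 5 7 6 1

(r2,c6): row 2 has {1,2,4,5}; column 6 has {1,4,6,7}, so it must be 3.
(r2,c7): row 2 has {1,2,3,4,5}; column 7 has {1,4,7}, so it must be 6.
(r7,c5): row 7 has {1,2,5,6}; column 5 has {1,2,3,4,6}, so it must be 7.
(r2,c3): row 2 has {1,2,3,4,5,6}; column 3 has {6}, so it must be 7.
(r5,c5): row 5 has {4}; column 5 has {1,2,3,4,6,7}, so it must be 5.
(r5,c6): row 5 has {4,5}; column 6 has {1,3,4,6,7}, so it must be 2.
(r3,c6): row 3 has {3,4}; column 6 has {1,2,3,4,6,7}, so it must be 5.
(r3,c7): row 3 has {3,4,5}; column 7 has {1,4,6,7}, so it must be 2.
(r3,c3): row 3 has {2,3,4,5}; column 3 has {6,7}, so it must be 1.
(r5,c3): row 5 has {2,4,5}; column 3 has {1,6,7}, so it must be 3.
(r5,c4): row 5 has {2,3,4,5}; column 4 has {1,4,5,6}, so it must be 7.
(r7,c3): row 7 has {1,2,5,6,7}; column 3 has {1,3,6,7}, so it must be 4.
(r5,c2): row 5 has {2,3,4,5,7}; column 2 has {1,2,4,5}, so it must be 6.
(r7,c1): row 7 has {1,2,4,5,6,7}; column 1 has {5}, so it must be 3.
(r1,c1): row 1 has {1,4,5,6,7}; column 1 has {3,5}, so it must be 2.
(r1,c4): row 1 has {1,2,4,5,6,7}; column 4 has {1,4,5,6,7}, so it must be 3.
(r3,c2): row 3 has {1,2,3,4,5}; column 2 has {1,2,4,5,6}, so it must be 7.
(r4,c1): row 4 has {1,6,7}; column 1 has {2,3,5}, so it must be 4.
(r4,c4): row 4 has {1,4,6,7}; column 4 has {1,3,4,5,6,7}, so it must be 2.
(r5,c1): row 5 has {2,3,4,5,6,7}; column 1 has {2,3,4,5}, so it must be 1.
(r6,c1): row 6 has {1,4,6}; column 1 has {1,2,3,4,5}, so it must be 7.
(r6,c2): row 6 has {1,4,6,7}; column 2 has {1,2,4,5,6,7}, so it must be 3.
(r6,c7): row 6 has {1,3,4,6,7}; column 7 has {1,2,4,6,7}, so it must be 5.
(r3,c1): row 3 has {1,2,3,4,5,7}; column 1 has {1,2,3,4,5,7}, so it must be 6.
(r4,c3): row 4 has {1,2,4,6,7}; column 3 has {1,3,4,6,7}, so it must be 5.
(r4,c7): row 4 has {1,2,4,5,6,7}; column 7 has {1,2,4,5,6,7}, so it must be 3.
(r6,c3): row 6 has {1,3,4,5,6,7}; column 3 has {1,3,4,5,6,7}, so it must be 2.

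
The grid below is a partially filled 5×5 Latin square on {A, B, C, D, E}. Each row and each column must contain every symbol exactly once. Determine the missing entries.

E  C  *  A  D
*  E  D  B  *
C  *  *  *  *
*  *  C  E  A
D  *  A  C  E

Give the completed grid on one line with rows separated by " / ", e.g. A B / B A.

E C B A D / A E D B C / C A E D B / B D C E A / D B A C E

(r1,c3) = B
(r2,c1) = A
(r2,c5) = C
(r3,c3) = E
(r3,c4) = D
(r3,c5) = B
(r4,c1) = B
(r4,c2) = D
(r5,c2) = B
(r3,c2) = A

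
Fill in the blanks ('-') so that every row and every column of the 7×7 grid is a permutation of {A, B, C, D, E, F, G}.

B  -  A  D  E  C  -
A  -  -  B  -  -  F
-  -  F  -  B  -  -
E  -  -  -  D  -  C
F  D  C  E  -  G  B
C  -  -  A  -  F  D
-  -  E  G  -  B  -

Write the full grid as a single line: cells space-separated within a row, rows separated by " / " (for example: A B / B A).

B F A D E C G / A G D B C E F / G A F C B D E / E B G F D A C / F D C E A G B / C E B A G F D / D C E G F B A

(r1,c7): row 1 has {A,B,C,D,E}; column 7 has {B,C,D,F}, so it must be G.
(r3,c4): row 3 has {B,F}; column 4 has {A,B,D,E,G}, so it must be C.
(r4,c4): row 4 has {C,D,E}; column 4 has {A,B,C,D,E,G}, so it must be F.
(r4,c6): row 4 has {C,D,E,F}; column 6 has {B,C,F,G}, so it must be A.
(r5,c5): row 5 has {B,C,D,E,F,G}; column 5 has {B,D,E}, so it must be A.
(r6,c5): row 6 has {A,C,D,F}; column 5 has {A,B,D,E}, so it must be G.
(r7,c1): row 7 has {B,E,G}; column 1 has {A,B,C,E,F}, so it must be D.
(r7,c7): row 7 has {B,D,E,G}; column 7 has {B,C,D,F,G}, so it must be A.
(r1,c2): row 1 has {A,B,C,D,E,G}; column 2 has {D}, so it must be F.
(r2,c5): row 2 has {A,B,F}; column 5 has {A,B,D,E,G}, so it must be C.
(r3,c1): row 3 has {B,C,F}; column 1 has {A,B,C,D,E,F}, so it must be G.
(r3,c7): row 3 has {B,C,F,G}; column 7 has {A,B,C,D,F,G}, so it must be E.
(r6,c3): row 6 has {A,C,D,F,G}; column 3 has {A,C,E,F}, so it must be B.
(r7,c2): row 7 has {A,B,D,E,G}; column 2 has {D,F}, so it must be C.
(r7,c5): row 7 has {A,B,C,D,E,G}; column 5 has {A,B,C,D,E,G}, so it must be F.
(r3,c2): row 3 has {B,C,E,F,G}; column 2 has {C,D,F}, so it must be A.
(r3,c6): row 3 has {A,B,C,E,F,G}; column 6 has {A,B,C,F,G}, so it must be D.
(r4,c3): row 4 has {A,C,D,E,F}; column 3 has {A,B,C,E,F}, so it must be G.
(r6,c2): row 6 has {A,B,C,D,F,G}; column 2 has {A,C,D,F}, so it must be E.
(r2,c2): row 2 has {A,B,C,F}; column 2 has {A,C,D,E,F}, so it must be G.
(r2,c3): row 2 has {A,B,C,F,G}; column 3 has {A,B,C,E,F,G}, so it must be D.
(r2,c6): row 2 has {A,B,C,D,F,G}; column 6 has {A,B,C,D,F,G}, so it must be E.
(r4,c2): row 4 has {A,C,D,E,F,G}; column 2 has {A,C,D,E,F,G}, so it must be B.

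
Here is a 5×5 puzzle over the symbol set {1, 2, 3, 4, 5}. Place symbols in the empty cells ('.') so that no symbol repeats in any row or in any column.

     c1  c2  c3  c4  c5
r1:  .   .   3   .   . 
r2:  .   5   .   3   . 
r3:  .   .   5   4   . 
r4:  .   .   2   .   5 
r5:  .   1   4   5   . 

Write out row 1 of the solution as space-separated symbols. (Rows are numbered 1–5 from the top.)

(r2,c3) = 1
(r4,c4) = 1
(r1,c4) = 2
(r1,c2) = 4
(r1,c5) = 1
(r4,c2) = 3
(r1,c1) = 5

5 4 3 2 1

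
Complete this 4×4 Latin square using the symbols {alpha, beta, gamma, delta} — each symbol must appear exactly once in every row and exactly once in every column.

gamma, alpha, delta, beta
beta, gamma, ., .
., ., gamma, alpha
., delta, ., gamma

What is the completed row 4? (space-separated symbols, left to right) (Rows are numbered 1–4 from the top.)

alpha delta beta gamma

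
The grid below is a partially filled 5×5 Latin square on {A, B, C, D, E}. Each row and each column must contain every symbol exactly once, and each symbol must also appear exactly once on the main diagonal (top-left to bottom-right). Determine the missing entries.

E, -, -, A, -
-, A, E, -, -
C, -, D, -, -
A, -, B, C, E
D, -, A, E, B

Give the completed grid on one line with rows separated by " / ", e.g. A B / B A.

E B C A D / B A E D C / C E D B A / A D B C E / D C A E B

(r1,c3) = C
(r1,c5) = D
(r2,c1) = B
(r2,c4) = D
(r2,c5) = C
(r3,c4) = B
(r3,c5) = A
(r4,c2) = D
(r5,c2) = C
(r1,c2) = B
(r3,c2) = E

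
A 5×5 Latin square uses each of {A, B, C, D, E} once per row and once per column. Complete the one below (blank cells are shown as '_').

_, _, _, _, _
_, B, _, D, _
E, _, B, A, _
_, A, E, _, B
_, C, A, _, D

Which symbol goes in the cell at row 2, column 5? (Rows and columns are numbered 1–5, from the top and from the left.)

E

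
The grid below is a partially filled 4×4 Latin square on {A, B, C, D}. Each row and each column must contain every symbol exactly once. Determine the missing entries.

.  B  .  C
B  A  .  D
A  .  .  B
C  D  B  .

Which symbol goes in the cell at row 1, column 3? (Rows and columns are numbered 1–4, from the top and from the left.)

A

At row 1, column 1: row 1 has {B,C}; column 1 has {A,B,C}; that leaves D.
At row 1, column 3: row 1 has {B,C,D}; column 3 has {B}; that leaves A.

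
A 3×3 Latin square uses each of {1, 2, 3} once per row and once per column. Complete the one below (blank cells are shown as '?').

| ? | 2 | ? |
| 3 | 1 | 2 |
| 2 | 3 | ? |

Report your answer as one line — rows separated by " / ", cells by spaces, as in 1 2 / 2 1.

(r1,c1) = 1
(r1,c3) = 3
(r3,c3) = 1

1 2 3 / 3 1 2 / 2 3 1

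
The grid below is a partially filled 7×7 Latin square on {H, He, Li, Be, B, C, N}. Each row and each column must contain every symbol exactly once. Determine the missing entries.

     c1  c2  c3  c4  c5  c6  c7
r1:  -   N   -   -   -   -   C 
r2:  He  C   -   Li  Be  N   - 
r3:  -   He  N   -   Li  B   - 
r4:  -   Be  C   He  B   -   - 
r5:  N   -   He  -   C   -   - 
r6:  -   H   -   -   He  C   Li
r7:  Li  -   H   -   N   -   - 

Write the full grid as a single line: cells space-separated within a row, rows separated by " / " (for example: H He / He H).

(r1,c5) = H
(r2,c3) = B
(r2,c7) = H
(r3,c7) = Be
(r4,c1) = H
(r4,c6) = Li
(r4,c7) = N
(r5,c7) = B
(r6,c3) = Be
(r7,c2) = B
(r7,c7) = He
(r1,c3) = Li
(r3,c1) = C
(r3,c4) = H
(r5,c2) = Li
(r5,c4) = Be
(r5,c6) = H
(r6,c1) = B
(r6,c4) = N
(r7,c4) = C
(r7,c6) = Be
(r1,c1) = Be
(r1,c4) = B
(r1,c6) = He

Be N Li B H He C / He C B Li Be N H / C He N H Li B Be / H Be C He B Li N / N Li He Be C H B / B H Be N He C Li / Li B H C N Be He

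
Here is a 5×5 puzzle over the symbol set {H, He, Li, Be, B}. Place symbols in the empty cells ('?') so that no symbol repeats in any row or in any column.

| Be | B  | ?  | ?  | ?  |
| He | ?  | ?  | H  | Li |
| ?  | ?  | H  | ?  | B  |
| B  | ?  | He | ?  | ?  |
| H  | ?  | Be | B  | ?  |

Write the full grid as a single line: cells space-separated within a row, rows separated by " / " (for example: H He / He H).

(r1,c3): row 1 has {Be,B}; column 3 has {H,He,Be}, so it must be Li.
(r1,c4): row 1 has {Li,Be,B}; column 4 has {H,B}, so it must be He.
(r1,c5): row 1 has {He,Li,Be,B}; column 5 has {Li,B}, so it must be H.
(r2,c2): row 2 has {H,He,Li}; column 2 has {B}, so it must be Be.
(r2,c3): row 2 has {H,He,Li,Be}; column 3 has {H,He,Li,Be}, so it must be B.
(r3,c1): row 3 has {H,B}; column 1 has {H,He,Be,B}, so it must be Li.
(r3,c2): row 3 has {H,Li,B}; column 2 has {Be,B}, so it must be He.
(r3,c4): row 3 has {H,He,Li,B}; column 4 has {H,He,B}, so it must be Be.
(r4,c4): row 4 has {He,B}; column 4 has {H,He,Be,B}, so it must be Li.
(r4,c5): row 4 has {He,Li,B}; column 5 has {H,Li,B}, so it must be Be.
(r5,c2): row 5 has {H,Be,B}; column 2 has {He,Be,B}, so it must be Li.
(r5,c5): row 5 has {H,Li,Be,B}; column 5 has {H,Li,Be,B}, so it must be He.
(r4,c2): row 4 has {He,Li,Be,B}; column 2 has {He,Li,Be,B}, so it must be H.

Be B Li He H / He Be B H Li / Li He H Be B / B H He Li Be / H Li Be B He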